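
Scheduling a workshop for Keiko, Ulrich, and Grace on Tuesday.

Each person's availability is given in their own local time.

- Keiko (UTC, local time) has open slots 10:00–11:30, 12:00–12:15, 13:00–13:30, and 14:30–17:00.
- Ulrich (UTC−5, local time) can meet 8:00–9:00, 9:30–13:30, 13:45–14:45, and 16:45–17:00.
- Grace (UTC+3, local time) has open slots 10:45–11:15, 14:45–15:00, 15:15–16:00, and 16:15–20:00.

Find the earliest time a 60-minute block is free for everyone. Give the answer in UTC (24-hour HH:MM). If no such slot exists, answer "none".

14:30

Keiko → UTC: 10:00–11:30, 12:00–12:15, 13:00–13:30, 14:30–17:00.
Ulrich → UTC: 13:00–14:00, 14:30–18:30, 18:45–19:45, 21:45–22:00.
Grace → UTC: 07:45–08:15, 11:45–12:00, 12:15–13:00, 13:15–17:00.
Keiko ∩ Ulrich: 13:00–13:30, 14:30–17:00.
Keiko ∩ Ulrich ∩ Grace: 13:15–13:30, 14:30–17:00.
Windows ≥ 60 min: 14:30–17:00.
Earliest such window starts at 14:30.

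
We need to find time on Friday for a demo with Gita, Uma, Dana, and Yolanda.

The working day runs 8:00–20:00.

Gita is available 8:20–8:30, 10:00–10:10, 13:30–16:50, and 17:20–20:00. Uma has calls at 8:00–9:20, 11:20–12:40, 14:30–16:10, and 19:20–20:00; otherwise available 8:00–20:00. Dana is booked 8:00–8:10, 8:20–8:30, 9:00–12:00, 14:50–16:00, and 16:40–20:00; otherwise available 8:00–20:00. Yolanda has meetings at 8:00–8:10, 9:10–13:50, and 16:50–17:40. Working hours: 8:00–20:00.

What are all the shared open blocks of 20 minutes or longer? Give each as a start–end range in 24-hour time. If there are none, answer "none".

Uma free within 08:00–20:00: 09:20–11:20, 12:40–14:30, 16:10–19:20.
Dana free within 08:00–20:00: 08:10–08:20, 08:30–09:00, 12:00–14:50, 16:00–16:40.
Yolanda free within 08:00–20:00: 08:10–09:10, 13:50–16:50, 17:40–20:00.
Gita ∩ Uma: 10:00–10:10, 13:30–14:30, 16:10–16:50, 17:20–19:20.
Gita ∩ Uma ∩ Dana: 13:30–14:30, 16:10–16:40.
Gita ∩ Uma ∩ Dana ∩ Yolanda: 13:50–14:30, 16:10–16:40.
Windows ≥ 20 min: 13:50–14:30, 16:10–16:40.

13:50–14:30, 16:10–16:40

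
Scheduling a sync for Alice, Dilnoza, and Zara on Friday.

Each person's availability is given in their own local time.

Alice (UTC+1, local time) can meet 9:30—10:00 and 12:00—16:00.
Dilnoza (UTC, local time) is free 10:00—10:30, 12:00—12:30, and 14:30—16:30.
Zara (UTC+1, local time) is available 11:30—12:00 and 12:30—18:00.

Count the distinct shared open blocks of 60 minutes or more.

Alice → UTC: 08:30–09:00, 11:00–15:00.
Dilnoza → UTC: 10:00–10:30, 12:00–12:30, 14:30–16:30.
Zara → UTC: 10:30–11:00, 11:30–17:00.
Alice ∩ Dilnoza: 12:00–12:30, 14:30–15:00.
Alice ∩ Dilnoza ∩ Zara: 12:00–12:30, 14:30–15:00.
Windows ≥ 60 min: (none).
That's 0 windows.

0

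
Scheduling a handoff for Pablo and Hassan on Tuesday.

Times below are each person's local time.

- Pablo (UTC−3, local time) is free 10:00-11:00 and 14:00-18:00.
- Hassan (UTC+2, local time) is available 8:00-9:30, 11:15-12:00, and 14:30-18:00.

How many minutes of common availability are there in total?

Pablo → UTC: 13:00–14:00, 17:00–21:00.
Hassan → UTC: 06:00–07:30, 09:15–10:00, 12:30–16:00.
Pablo ∩ Hassan: 13:00–14:00.
Total common minutes: 60.

60 minutes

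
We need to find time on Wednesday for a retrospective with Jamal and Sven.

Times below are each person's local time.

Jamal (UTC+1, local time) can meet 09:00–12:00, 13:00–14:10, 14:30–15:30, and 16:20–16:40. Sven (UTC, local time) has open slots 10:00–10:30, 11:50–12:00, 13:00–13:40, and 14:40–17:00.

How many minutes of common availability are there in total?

Jamal → UTC: 08:00–11:00, 12:00–13:10, 13:30–14:30, 15:20–15:40.
Sven → UTC: 10:00–10:30, 11:50–12:00, 13:00–13:40, 14:40–17:00.
Jamal ∩ Sven: 10:00–10:30, 13:00–13:10, 13:30–13:40, 15:20–15:40.
Total common minutes: 30 + 10 + 10 + 20 = 70.

70 minutes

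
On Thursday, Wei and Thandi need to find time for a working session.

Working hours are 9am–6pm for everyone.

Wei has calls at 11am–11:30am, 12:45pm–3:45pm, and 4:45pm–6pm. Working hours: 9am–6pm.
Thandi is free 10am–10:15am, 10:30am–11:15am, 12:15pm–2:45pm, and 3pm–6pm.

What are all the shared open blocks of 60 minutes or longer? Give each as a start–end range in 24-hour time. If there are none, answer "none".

Wei free within 09:00–18:00: 09:00–11:00, 11:30–12:45, 15:45–16:45.
Wei ∩ Thandi: 10:00–10:15, 10:30–11:00, 12:15–12:45, 15:45–16:45.
Windows ≥ 60 min: 15:45–16:45.

15:45–16:45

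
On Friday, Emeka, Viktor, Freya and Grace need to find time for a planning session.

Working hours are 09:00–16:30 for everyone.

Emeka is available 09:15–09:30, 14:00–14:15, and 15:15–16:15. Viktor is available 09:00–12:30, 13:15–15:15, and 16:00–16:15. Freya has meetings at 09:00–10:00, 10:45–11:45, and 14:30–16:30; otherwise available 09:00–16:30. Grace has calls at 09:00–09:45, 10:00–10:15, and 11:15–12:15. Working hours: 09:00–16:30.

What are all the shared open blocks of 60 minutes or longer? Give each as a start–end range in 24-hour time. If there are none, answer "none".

none

Freya free within 09:00–16:30: 10:00–10:45, 11:45–14:30.
Grace free within 09:00–16:30: 09:45–10:00, 10:15–11:15, 12:15–16:30.
Emeka ∩ Viktor: 09:15–09:30, 14:00–14:15, 16:00–16:15.
Emeka ∩ Viktor ∩ Freya: 14:00–14:15.
Emeka ∩ Viktor ∩ Freya ∩ Grace: 14:00–14:15.
Windows ≥ 60 min: (none).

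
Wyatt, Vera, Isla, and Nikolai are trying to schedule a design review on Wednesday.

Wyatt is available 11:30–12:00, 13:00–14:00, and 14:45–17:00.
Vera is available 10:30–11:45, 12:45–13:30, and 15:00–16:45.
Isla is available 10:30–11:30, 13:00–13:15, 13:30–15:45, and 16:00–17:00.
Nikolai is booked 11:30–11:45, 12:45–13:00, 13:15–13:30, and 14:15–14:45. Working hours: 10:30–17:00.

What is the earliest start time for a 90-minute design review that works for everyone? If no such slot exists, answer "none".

none

Nikolai free within 10:30–17:00: 10:30–11:30, 11:45–12:45, 13:00–13:15, 13:30–14:15, 14:45–17:00.
Wyatt ∩ Vera: 11:30–11:45, 13:00–13:30, 15:00–16:45.
Wyatt ∩ Vera ∩ Isla: 13:00–13:15, 15:00–15:45, 16:00–16:45.
Wyatt ∩ Vera ∩ Isla ∩ Nikolai: 13:00–13:15, 15:00–15:45, 16:00–16:45.
Windows ≥ 90 min: (none).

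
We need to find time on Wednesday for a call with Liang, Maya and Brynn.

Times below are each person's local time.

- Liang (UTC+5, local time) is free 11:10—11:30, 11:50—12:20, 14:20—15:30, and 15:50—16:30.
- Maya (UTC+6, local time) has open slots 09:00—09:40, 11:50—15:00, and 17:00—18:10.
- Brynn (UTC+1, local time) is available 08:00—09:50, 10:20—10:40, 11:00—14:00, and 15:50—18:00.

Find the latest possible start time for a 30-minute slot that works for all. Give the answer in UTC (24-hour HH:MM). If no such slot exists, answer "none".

11:00

Liang → UTC: 06:10–06:30, 06:50–07:20, 09:20–10:30, 10:50–11:30.
Maya → UTC: 03:00–03:40, 05:50–09:00, 11:00–12:10.
Brynn → UTC: 07:00–08:50, 09:20–09:40, 10:00–13:00, 14:50–17:00.
Liang ∩ Maya: 06:10–06:30, 06:50–07:20, 11:00–11:30.
Liang ∩ Maya ∩ Brynn: 07:00–07:20, 11:00–11:30.
Windows ≥ 30 min: 11:00–11:30.
Latest start in the last window 11:00–11:30 is 11:30 − 30 min = 11:00.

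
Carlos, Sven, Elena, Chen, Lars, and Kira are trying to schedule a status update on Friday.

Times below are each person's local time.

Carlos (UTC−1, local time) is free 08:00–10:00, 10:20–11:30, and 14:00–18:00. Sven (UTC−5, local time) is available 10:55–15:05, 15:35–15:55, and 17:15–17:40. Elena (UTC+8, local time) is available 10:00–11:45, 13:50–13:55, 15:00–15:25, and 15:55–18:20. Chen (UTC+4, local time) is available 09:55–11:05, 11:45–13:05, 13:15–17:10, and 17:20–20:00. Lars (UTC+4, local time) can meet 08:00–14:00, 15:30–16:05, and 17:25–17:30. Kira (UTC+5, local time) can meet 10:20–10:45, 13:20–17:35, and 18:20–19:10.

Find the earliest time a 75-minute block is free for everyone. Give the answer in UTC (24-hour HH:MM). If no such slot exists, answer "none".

Carlos → UTC: 09:00–11:00, 11:20–12:30, 15:00–19:00.
Sven → UTC: 15:55–20:05, 20:35–20:55, 22:15–22:40.
Elena → UTC: 02:00–03:45, 05:50–05:55, 07:00–07:25, 07:55–10:20.
Chen → UTC: 05:55–07:05, 07:45–09:05, 09:15–13:10, 13:20–16:00.
Lars → UTC: 04:00–10:00, 11:30–12:05, 13:25–13:30.
Kira → UTC: 05:20–05:45, 08:20–12:35, 13:20–14:10.
Carlos ∩ Sven: 15:55–19:00.
Carlos ∩ Sven ∩ Elena: (none).
Carlos ∩ Sven ∩ Elena ∩ Chen: (none).
Carlos ∩ Sven ∩ Elena ∩ Chen ∩ Lars: (none).
Carlos ∩ Sven ∩ Elena ∩ Chen ∩ Lars ∩ Kira: (none).
Windows ≥ 75 min: (none).

none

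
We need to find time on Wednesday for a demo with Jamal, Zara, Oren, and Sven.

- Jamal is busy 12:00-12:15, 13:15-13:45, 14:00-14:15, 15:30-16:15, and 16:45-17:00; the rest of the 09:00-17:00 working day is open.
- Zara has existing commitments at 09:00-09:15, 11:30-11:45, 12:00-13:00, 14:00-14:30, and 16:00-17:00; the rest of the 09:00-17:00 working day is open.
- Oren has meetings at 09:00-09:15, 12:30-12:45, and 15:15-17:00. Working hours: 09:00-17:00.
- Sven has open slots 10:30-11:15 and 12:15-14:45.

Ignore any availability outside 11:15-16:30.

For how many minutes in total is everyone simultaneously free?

45 minutes

Jamal free within 09:00–17:00: 09:00–12:00, 12:15–13:15, 13:45–14:00, 14:15–15:30, 16:15–16:45.
Zara free within 09:00–17:00: 09:15–11:30, 11:45–12:00, 13:00–14:00, 14:30–16:00.
Oren free within 09:00–17:00: 09:15–12:30, 12:45–15:15.
Jamal ∩ Zara: 09:15–11:30, 11:45–12:00, 13:00–13:15, 13:45–14:00, 14:30–15:30.
Jamal ∩ Zara ∩ Oren: 09:15–11:30, 11:45–12:00, 13:00–13:15, 13:45–14:00, 14:30–15:15.
Jamal ∩ Zara ∩ Oren ∩ Sven: 10:30–11:15, 13:00–13:15, 13:45–14:00, 14:30–14:45.
Restricted to 11:15–16:30: 13:00–13:15, 13:45–14:00, 14:30–14:45.
Total common minutes: 15 + 15 + 15 = 45.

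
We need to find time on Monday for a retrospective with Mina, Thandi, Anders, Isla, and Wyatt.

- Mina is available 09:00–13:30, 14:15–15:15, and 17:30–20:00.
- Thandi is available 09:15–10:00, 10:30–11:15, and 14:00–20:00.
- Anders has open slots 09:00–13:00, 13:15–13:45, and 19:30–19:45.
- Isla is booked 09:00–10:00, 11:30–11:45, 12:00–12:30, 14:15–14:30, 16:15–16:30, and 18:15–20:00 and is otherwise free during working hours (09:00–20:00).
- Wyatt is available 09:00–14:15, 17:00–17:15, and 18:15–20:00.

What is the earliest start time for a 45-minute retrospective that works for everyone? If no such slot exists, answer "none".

10:30

Isla free within 09:00–20:00: 10:00–11:30, 11:45–12:00, 12:30–14:15, 14:30–16:15, 16:30–18:15.
Mina ∩ Thandi: 09:15–10:00, 10:30–11:15, 14:15–15:15, 17:30–20:00.
Mina ∩ Thandi ∩ Anders: 09:15–10:00, 10:30–11:15, 19:30–19:45.
Mina ∩ Thandi ∩ Anders ∩ Isla: 10:30–11:15.
Mina ∩ Thandi ∩ Anders ∩ Isla ∩ Wyatt: 10:30–11:15.
Windows ≥ 45 min: 10:30–11:15.
Earliest such window starts at 10:30.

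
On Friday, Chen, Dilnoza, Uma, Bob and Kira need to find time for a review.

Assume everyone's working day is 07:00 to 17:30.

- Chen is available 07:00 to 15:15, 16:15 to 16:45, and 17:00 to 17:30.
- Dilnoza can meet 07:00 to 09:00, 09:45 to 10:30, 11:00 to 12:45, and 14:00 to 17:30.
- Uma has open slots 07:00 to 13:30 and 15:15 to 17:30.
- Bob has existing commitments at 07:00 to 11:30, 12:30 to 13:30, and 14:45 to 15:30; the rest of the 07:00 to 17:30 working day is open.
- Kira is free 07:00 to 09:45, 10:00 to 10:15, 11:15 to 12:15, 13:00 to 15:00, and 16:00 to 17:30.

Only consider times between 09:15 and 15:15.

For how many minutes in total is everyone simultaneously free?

Bob free within 07:00–17:30: 11:30–12:30, 13:30–14:45, 15:30–17:30.
Chen ∩ Dilnoza: 07:00–09:00, 09:45–10:30, 11:00–12:45, 14:00–15:15, 16:15–16:45, 17:00–17:30.
Chen ∩ Dilnoza ∩ Uma: 07:00–09:00, 09:45–10:30, 11:00–12:45, 16:15–16:45, 17:00–17:30.
Chen ∩ Dilnoza ∩ Uma ∩ Bob: 11:30–12:30, 16:15–16:45, 17:00–17:30.
Chen ∩ Dilnoza ∩ Uma ∩ Bob ∩ Kira: 11:30–12:15, 16:15–16:45, 17:00–17:30.
Restricted to 09:15–15:15: 11:30–12:15.
Total common minutes: 45.

45 minutes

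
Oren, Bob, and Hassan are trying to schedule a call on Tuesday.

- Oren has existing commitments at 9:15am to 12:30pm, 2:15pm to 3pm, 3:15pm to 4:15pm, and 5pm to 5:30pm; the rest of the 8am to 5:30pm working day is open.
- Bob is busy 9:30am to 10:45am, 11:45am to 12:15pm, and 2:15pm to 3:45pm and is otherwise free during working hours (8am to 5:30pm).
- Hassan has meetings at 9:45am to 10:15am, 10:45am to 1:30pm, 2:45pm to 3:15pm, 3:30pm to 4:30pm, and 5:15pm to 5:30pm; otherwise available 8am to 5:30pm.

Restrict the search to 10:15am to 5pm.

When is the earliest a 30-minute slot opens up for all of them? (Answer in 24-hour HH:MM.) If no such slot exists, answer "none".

Oren free within 08:00–17:30: 08:00–09:15, 12:30–14:15, 15:00–15:15, 16:15–17:00.
Bob free within 08:00–17:30: 08:00–09:30, 10:45–11:45, 12:15–14:15, 15:45–17:30.
Hassan free within 08:00–17:30: 08:00–09:45, 10:15–10:45, 13:30–14:45, 15:15–15:30, 16:30–17:15.
Oren ∩ Bob: 08:00–09:15, 12:30–14:15, 16:15–17:00.
Oren ∩ Bob ∩ Hassan: 08:00–09:15, 13:30–14:15, 16:30–17:00.
Restricted to 10:15–17:00: 13:30–14:15, 16:30–17:00.
Windows ≥ 30 min: 13:30–14:15, 16:30–17:00.
Earliest such window starts at 13:30.

13:30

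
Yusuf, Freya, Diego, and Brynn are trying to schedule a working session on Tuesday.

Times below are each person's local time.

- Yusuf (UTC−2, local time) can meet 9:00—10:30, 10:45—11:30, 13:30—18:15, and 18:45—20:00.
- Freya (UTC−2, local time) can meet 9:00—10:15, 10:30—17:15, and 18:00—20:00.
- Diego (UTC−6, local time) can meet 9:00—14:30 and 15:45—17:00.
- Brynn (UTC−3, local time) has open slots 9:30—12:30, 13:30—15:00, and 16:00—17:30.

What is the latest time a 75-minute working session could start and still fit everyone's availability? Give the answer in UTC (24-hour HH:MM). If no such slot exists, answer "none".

Yusuf → UTC: 11:00–12:30, 12:45–13:30, 15:30–20:15, 20:45–22:00.
Freya → UTC: 11:00–12:15, 12:30–19:15, 20:00–22:00.
Diego → UTC: 15:00–20:30, 21:45–23:00.
Brynn → UTC: 12:30–15:30, 16:30–18:00, 19:00–20:30.
Yusuf ∩ Freya: 11:00–12:15, 12:45–13:30, 15:30–19:15, 20:00–20:15, 20:45–22:00.
Yusuf ∩ Freya ∩ Diego: 15:30–19:15, 20:00–20:15, 21:45–22:00.
Yusuf ∩ Freya ∩ Diego ∩ Brynn: 16:30–18:00, 19:00–19:15, 20:00–20:15.
Windows ≥ 75 min: 16:30–18:00.
Latest start in the last window 16:30–18:00 is 18:00 − 75 min = 16:45.

16:45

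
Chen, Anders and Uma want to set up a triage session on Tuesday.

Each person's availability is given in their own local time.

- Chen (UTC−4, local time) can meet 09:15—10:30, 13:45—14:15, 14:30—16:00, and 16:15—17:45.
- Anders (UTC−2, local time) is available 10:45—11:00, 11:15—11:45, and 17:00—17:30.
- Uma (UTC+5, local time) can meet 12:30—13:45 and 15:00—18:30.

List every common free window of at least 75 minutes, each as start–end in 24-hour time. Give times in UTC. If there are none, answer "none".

none

Chen → UTC: 13:15–14:30, 17:45–18:15, 18:30–20:00, 20:15–21:45.
Anders → UTC: 12:45–13:00, 13:15–13:45, 19:00–19:30.
Uma → UTC: 07:30–08:45, 10:00–13:30.
Chen ∩ Anders: 13:15–13:45, 19:00–19:30.
Chen ∩ Anders ∩ Uma: 13:15–13:30.
Windows ≥ 75 min: (none).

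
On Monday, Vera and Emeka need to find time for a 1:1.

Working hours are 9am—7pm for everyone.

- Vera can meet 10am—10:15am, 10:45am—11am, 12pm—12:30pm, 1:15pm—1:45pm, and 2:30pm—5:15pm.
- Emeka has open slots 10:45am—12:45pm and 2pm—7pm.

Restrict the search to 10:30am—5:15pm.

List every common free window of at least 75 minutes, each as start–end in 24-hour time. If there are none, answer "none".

Vera ∩ Emeka: 10:45–11:00, 12:00–12:30, 14:30–17:15.
Restricted to 10:30–17:15: 10:45–11:00, 12:00–12:30, 14:30–17:15.
Windows ≥ 75 min: 14:30–17:15.

14:30–17:15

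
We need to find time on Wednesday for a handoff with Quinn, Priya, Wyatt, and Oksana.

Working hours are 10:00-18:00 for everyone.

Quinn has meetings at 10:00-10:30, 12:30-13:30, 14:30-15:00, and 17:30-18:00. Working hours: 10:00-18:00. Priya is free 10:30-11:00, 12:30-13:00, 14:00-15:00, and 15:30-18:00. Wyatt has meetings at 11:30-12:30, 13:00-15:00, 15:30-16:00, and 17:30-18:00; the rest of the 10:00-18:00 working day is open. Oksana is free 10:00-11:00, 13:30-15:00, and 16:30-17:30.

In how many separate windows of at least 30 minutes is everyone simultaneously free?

Quinn free within 10:00–18:00: 10:30–12:30, 13:30–14:30, 15:00–17:30.
Wyatt free within 10:00–18:00: 10:00–11:30, 12:30–13:00, 15:00–15:30, 16:00–17:30.
Quinn ∩ Priya: 10:30–11:00, 14:00–14:30, 15:30–17:30.
Quinn ∩ Priya ∩ Wyatt: 10:30–11:00, 16:00–17:30.
Quinn ∩ Priya ∩ Wyatt ∩ Oksana: 10:30–11:00, 16:30–17:30.
Windows ≥ 30 min: 10:30–11:00, 16:30–17:30.
That's 2 windows.

2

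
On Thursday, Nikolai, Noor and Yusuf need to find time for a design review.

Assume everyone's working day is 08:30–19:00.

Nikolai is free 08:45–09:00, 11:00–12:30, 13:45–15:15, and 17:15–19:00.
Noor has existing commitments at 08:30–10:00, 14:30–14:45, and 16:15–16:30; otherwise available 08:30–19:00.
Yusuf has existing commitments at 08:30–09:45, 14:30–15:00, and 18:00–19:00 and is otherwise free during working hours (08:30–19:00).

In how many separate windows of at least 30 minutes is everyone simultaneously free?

Noor free within 08:30–19:00: 10:00–14:30, 14:45–16:15, 16:30–19:00.
Yusuf free within 08:30–19:00: 09:45–14:30, 15:00–18:00.
Nikolai ∩ Noor: 11:00–12:30, 13:45–14:30, 14:45–15:15, 17:15–19:00.
Nikolai ∩ Noor ∩ Yusuf: 11:00–12:30, 13:45–14:30, 15:00–15:15, 17:15–18:00.
Windows ≥ 30 min: 11:00–12:30, 13:45–14:30, 17:15–18:00.
That's 3 windows.

3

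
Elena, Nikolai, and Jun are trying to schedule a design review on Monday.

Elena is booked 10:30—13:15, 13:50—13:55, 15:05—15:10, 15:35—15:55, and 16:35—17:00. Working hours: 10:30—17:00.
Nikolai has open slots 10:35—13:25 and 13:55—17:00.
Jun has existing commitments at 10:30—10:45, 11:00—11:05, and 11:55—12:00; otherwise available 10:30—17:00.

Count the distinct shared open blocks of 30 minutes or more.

Elena free within 10:30–17:00: 13:15–13:50, 13:55–15:05, 15:10–15:35, 15:55–16:35.
Jun free within 10:30–17:00: 10:45–11:00, 11:05–11:55, 12:00–17:00.
Elena ∩ Nikolai: 13:15–13:25, 13:55–15:05, 15:10–15:35, 15:55–16:35.
Elena ∩ Nikolai ∩ Jun: 13:15–13:25, 13:55–15:05, 15:10–15:35, 15:55–16:35.
Windows ≥ 30 min: 13:55–15:05, 15:55–16:35.
That's 2 windows.

2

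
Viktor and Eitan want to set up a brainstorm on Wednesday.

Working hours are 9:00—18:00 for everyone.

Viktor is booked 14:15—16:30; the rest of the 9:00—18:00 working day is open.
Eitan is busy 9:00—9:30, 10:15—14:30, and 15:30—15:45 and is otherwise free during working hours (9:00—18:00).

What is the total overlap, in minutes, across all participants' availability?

Viktor free within 09:00–18:00: 09:00–14:15, 16:30–18:00.
Eitan free within 09:00–18:00: 09:30–10:15, 14:30–15:30, 15:45–18:00.
Viktor ∩ Eitan: 09:30–10:15, 16:30–18:00.
Total common minutes: 45 + 90 = 135.

135 minutes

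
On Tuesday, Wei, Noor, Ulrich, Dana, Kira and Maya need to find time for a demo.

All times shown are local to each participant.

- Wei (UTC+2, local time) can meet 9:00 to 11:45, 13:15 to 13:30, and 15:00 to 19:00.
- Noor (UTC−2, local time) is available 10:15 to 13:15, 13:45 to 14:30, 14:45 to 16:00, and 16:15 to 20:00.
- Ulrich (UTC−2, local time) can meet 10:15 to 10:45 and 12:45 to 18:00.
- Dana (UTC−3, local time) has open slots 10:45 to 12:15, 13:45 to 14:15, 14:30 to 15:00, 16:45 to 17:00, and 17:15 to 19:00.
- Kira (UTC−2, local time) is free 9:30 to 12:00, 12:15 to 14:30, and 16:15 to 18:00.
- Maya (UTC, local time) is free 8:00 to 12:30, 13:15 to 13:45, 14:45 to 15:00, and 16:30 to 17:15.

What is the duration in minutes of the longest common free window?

15 minutes

Wei → UTC: 07:00–09:45, 11:15–11:30, 13:00–17:00.
Noor → UTC: 12:15–15:15, 15:45–16:30, 16:45–18:00, 18:15–22:00.
Ulrich → UTC: 12:15–12:45, 14:45–20:00.
Dana → UTC: 13:45–15:15, 16:45–17:15, 17:30–18:00, 19:45–20:00, 20:15–22:00.
Kira → UTC: 11:30–14:00, 14:15–16:30, 18:15–20:00.
Maya → UTC: 08:00–12:30, 13:15–13:45, 14:45–15:00, 16:30–17:15.
Wei ∩ Noor: 13:00–15:15, 15:45–16:30, 16:45–17:00.
Wei ∩ Noor ∩ Ulrich: 14:45–15:15, 15:45–16:30, 16:45–17:00.
Wei ∩ Noor ∩ Ulrich ∩ Dana: 14:45–15:15, 16:45–17:00.
Wei ∩ Noor ∩ Ulrich ∩ Dana ∩ Kira: 14:45–15:15.
Wei ∩ Noor ∩ Ulrich ∩ Dana ∩ Kira ∩ Maya: 14:45–15:00.
Single common window of 15 minutes.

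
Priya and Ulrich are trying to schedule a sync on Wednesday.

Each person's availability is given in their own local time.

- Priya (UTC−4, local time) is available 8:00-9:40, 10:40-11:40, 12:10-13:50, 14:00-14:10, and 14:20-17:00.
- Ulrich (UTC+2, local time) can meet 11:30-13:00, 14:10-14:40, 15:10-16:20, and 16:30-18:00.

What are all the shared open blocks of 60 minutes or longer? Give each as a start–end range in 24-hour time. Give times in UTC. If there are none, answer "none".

14:40–15:40

Priya → UTC: 12:00–13:40, 14:40–15:40, 16:10–17:50, 18:00–18:10, 18:20–21:00.
Ulrich → UTC: 09:30–11:00, 12:10–12:40, 13:10–14:20, 14:30–16:00.
Priya ∩ Ulrich: 12:10–12:40, 13:10–13:40, 14:40–15:40.
Windows ≥ 60 min: 14:40–15:40.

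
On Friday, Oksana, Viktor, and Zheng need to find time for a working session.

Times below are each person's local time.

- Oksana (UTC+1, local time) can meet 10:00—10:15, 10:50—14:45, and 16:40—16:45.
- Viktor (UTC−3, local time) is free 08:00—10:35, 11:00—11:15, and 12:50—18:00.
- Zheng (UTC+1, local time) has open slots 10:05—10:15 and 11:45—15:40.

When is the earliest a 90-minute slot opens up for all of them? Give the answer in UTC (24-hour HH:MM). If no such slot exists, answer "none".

Oksana → UTC: 09:00–09:15, 09:50–13:45, 15:40–15:45.
Viktor → UTC: 11:00–13:35, 14:00–14:15, 15:50–21:00.
Zheng → UTC: 09:05–09:15, 10:45–14:40.
Oksana ∩ Viktor: 11:00–13:35.
Oksana ∩ Viktor ∩ Zheng: 11:00–13:35.
Windows ≥ 90 min: 11:00–13:35.
Earliest such window starts at 11:00.

11:00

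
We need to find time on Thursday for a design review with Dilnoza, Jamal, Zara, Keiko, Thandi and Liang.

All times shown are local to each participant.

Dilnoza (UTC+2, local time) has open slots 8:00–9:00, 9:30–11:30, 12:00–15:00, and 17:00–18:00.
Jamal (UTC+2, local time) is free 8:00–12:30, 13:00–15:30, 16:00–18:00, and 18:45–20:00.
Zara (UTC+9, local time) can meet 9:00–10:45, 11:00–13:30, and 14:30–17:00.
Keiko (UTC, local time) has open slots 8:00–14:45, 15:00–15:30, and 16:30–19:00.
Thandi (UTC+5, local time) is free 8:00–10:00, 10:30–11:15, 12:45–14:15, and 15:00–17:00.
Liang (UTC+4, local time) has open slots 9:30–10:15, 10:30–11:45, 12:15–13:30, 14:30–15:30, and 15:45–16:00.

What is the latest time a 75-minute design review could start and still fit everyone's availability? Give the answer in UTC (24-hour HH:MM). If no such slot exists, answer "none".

none

Dilnoza → UTC: 06:00–07:00, 07:30–09:30, 10:00–13:00, 15:00–16:00.
Jamal → UTC: 06:00–10:30, 11:00–13:30, 14:00–16:00, 16:45–18:00.
Zara → UTC: 00:00–01:45, 02:00–04:30, 05:30–08:00.
Keiko → UTC: 08:00–14:45, 15:00–15:30, 16:30–19:00.
Thandi → UTC: 03:00–05:00, 05:30–06:15, 07:45–09:15, 10:00–12:00.
Liang → UTC: 05:30–06:15, 06:30–07:45, 08:15–09:30, 10:30–11:30, 11:45–12:00.
Dilnoza ∩ Jamal: 06:00–07:00, 07:30–09:30, 10:00–10:30, 11:00–13:00, 15:00–16:00.
Dilnoza ∩ Jamal ∩ Zara: 06:00–07:00, 07:30–08:00.
Dilnoza ∩ Jamal ∩ Zara ∩ Keiko: (none).
Dilnoza ∩ Jamal ∩ Zara ∩ Keiko ∩ Thandi: (none).
Dilnoza ∩ Jamal ∩ Zara ∩ Keiko ∩ Thandi ∩ Liang: (none).
Windows ≥ 75 min: (none).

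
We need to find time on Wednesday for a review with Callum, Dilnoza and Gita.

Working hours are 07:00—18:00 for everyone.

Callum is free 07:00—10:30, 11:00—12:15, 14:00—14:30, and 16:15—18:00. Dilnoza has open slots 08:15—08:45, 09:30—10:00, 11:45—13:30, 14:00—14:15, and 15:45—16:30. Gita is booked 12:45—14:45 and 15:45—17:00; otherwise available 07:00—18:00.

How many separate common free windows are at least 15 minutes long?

3

Gita free within 07:00–18:00: 07:00–12:45, 14:45–15:45, 17:00–18:00.
Callum ∩ Dilnoza: 08:15–08:45, 09:30–10:00, 11:45–12:15, 14:00–14:15, 16:15–16:30.
Callum ∩ Dilnoza ∩ Gita: 08:15–08:45, 09:30–10:00, 11:45–12:15.
Windows ≥ 15 min: 08:15–08:45, 09:30–10:00, 11:45–12:15.
That's 3 windows.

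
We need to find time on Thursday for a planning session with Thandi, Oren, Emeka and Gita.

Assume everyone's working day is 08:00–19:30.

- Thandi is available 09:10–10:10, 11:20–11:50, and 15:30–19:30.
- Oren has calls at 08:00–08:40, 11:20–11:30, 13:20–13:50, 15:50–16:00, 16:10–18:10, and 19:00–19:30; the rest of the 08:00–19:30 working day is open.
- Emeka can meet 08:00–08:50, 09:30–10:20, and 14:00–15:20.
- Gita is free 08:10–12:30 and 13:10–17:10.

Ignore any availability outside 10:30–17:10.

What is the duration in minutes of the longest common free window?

Oren free within 08:00–19:30: 08:40–11:20, 11:30–13:20, 13:50–15:50, 16:00–16:10, 18:10–19:00.
Thandi ∩ Oren: 09:10–10:10, 11:30–11:50, 15:30–15:50, 16:00–16:10, 18:10–19:00.
Thandi ∩ Oren ∩ Emeka: 09:30–10:10.
Thandi ∩ Oren ∩ Emeka ∩ Gita: 09:30–10:10.
Restricted to 10:30–17:10: (none).
No common window.

0 minutes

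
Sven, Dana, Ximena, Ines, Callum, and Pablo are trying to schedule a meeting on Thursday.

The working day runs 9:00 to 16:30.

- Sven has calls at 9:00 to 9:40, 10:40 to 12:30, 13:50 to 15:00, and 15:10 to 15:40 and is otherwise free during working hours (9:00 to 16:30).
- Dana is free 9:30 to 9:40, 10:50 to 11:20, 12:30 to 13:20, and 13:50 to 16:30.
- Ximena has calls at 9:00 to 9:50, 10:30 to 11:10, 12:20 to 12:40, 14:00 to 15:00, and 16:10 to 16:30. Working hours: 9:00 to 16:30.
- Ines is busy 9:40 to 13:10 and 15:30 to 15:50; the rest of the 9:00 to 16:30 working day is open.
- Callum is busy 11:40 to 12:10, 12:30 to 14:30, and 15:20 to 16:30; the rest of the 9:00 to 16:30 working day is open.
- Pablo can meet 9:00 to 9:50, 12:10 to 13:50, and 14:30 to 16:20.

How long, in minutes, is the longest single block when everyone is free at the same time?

10 minutes

Sven free within 09:00–16:30: 09:40–10:40, 12:30–13:50, 15:00–15:10, 15:40–16:30.
Ximena free within 09:00–16:30: 09:50–10:30, 11:10–12:20, 12:40–14:00, 15:00–16:10.
Ines free within 09:00–16:30: 09:00–09:40, 13:10–15:30, 15:50–16:30.
Callum free within 09:00–16:30: 09:00–11:40, 12:10–12:30, 14:30–15:20.
Sven ∩ Dana: 12:30–13:20, 15:00–15:10, 15:40–16:30.
Sven ∩ Dana ∩ Ximena: 12:40–13:20, 15:00–15:10, 15:40–16:10.
Sven ∩ Dana ∩ Ximena ∩ Ines: 13:10–13:20, 15:00–15:10, 15:50–16:10.
Sven ∩ Dana ∩ Ximena ∩ Ines ∩ Callum: 15:00–15:10.
Sven ∩ Dana ∩ Ximena ∩ Ines ∩ Callum ∩ Pablo: 15:00–15:10.
Single common window of 10 minutes.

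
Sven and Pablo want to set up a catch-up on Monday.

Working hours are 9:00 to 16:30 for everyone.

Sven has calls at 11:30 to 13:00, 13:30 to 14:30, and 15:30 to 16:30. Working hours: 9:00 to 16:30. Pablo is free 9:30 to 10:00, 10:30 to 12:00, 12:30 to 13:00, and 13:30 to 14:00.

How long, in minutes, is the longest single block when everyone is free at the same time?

60 minutes

Sven free within 09:00–16:30: 09:00–11:30, 13:00–13:30, 14:30–15:30.
Sven ∩ Pablo: 09:30–10:00, 10:30–11:30.
Common window lengths: 30, 60 min; longest is 60.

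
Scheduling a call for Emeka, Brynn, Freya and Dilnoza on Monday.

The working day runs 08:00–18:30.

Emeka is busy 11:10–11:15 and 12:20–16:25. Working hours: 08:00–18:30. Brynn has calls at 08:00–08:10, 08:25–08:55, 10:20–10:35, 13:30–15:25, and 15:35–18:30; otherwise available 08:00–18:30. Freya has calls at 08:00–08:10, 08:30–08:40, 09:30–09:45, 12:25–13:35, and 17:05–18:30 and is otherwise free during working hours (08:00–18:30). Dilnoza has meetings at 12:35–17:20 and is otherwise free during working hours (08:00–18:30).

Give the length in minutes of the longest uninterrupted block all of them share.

Emeka free within 08:00–18:30: 08:00–11:10, 11:15–12:20, 16:25–18:30.
Brynn free within 08:00–18:30: 08:10–08:25, 08:55–10:20, 10:35–13:30, 15:25–15:35.
Freya free within 08:00–18:30: 08:10–08:30, 08:40–09:30, 09:45–12:25, 13:35–17:05.
Dilnoza free within 08:00–18:30: 08:00–12:35, 17:20–18:30.
Emeka ∩ Brynn: 08:10–08:25, 08:55–10:20, 10:35–11:10, 11:15–12:20.
Emeka ∩ Brynn ∩ Freya: 08:10–08:25, 08:55–09:30, 09:45–10:20, 10:35–11:10, 11:15–12:20.
Emeka ∩ Brynn ∩ Freya ∩ Dilnoza: 08:10–08:25, 08:55–09:30, 09:45–10:20, 10:35–11:10, 11:15–12:20.
Common window lengths: 15, 35, 35, 35, 65 min; longest is 65.

65 minutes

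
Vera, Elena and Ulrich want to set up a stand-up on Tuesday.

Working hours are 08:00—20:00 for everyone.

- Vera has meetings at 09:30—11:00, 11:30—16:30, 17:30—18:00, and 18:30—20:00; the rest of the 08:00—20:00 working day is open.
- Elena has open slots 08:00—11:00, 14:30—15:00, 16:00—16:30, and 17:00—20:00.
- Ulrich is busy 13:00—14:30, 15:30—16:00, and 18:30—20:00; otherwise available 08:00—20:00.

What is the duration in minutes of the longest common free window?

Vera free within 08:00–20:00: 08:00–09:30, 11:00–11:30, 16:30–17:30, 18:00–18:30.
Ulrich free within 08:00–20:00: 08:00–13:00, 14:30–15:30, 16:00–18:30.
Vera ∩ Elena: 08:00–09:30, 17:00–17:30, 18:00–18:30.
Vera ∩ Elena ∩ Ulrich: 08:00–09:30, 17:00–17:30, 18:00–18:30.
Common window lengths: 90, 30, 30 min; longest is 90.

90 minutes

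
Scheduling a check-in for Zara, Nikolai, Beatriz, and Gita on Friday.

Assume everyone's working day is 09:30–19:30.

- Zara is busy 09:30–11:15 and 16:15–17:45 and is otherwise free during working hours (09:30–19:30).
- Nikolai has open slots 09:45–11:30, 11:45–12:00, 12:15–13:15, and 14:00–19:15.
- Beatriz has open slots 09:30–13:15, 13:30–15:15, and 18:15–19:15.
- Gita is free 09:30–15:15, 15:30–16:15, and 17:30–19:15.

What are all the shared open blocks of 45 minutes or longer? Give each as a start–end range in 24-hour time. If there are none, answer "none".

Zara free within 09:30–19:30: 11:15–16:15, 17:45–19:30.
Zara ∩ Nikolai: 11:15–11:30, 11:45–12:00, 12:15–13:15, 14:00–16:15, 17:45–19:15.
Zara ∩ Nikolai ∩ Beatriz: 11:15–11:30, 11:45–12:00, 12:15–13:15, 14:00–15:15, 18:15–19:15.
Zara ∩ Nikolai ∩ Beatriz ∩ Gita: 11:15–11:30, 11:45–12:00, 12:15–13:15, 14:00–15:15, 18:15–19:15.
Windows ≥ 45 min: 12:15–13:15, 14:00–15:15, 18:15–19:15.

12:15–13:15, 14:00–15:15, 18:15–19:15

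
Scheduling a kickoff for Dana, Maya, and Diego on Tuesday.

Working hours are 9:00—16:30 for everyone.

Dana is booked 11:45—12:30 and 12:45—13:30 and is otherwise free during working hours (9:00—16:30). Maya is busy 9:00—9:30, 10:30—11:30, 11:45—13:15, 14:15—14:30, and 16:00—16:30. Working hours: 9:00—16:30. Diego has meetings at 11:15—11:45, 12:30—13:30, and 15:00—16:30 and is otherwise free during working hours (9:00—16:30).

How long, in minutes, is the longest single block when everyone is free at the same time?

Dana free within 09:00–16:30: 09:00–11:45, 12:30–12:45, 13:30–16:30.
Maya free within 09:00–16:30: 09:30–10:30, 11:30–11:45, 13:15–14:15, 14:30–16:00.
Diego free within 09:00–16:30: 09:00–11:15, 11:45–12:30, 13:30–15:00.
Dana ∩ Maya: 09:30–10:30, 11:30–11:45, 13:30–14:15, 14:30–16:00.
Dana ∩ Maya ∩ Diego: 09:30–10:30, 13:30–14:15, 14:30–15:00.
Common window lengths: 60, 45, 30 min; longest is 60.

60 minutes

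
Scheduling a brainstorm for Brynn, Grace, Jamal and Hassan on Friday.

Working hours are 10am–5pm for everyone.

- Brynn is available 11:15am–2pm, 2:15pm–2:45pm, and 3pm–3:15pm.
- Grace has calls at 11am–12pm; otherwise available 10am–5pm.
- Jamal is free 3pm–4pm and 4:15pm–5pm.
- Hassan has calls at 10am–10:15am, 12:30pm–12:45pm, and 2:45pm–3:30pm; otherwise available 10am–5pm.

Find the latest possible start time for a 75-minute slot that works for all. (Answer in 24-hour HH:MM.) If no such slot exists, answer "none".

none

Grace free within 10:00–17:00: 10:00–11:00, 12:00–17:00.
Hassan free within 10:00–17:00: 10:15–12:30, 12:45–14:45, 15:30–17:00.
Brynn ∩ Grace: 12:00–14:00, 14:15–14:45, 15:00–15:15.
Brynn ∩ Grace ∩ Jamal: 15:00–15:15.
Brynn ∩ Grace ∩ Jamal ∩ Hassan: (none).
Windows ≥ 75 min: (none).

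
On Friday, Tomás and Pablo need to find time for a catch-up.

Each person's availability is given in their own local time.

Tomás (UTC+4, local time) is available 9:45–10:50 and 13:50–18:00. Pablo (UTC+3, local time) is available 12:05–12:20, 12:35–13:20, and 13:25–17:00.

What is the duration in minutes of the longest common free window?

Tomás → UTC: 05:45–06:50, 09:50–14:00.
Pablo → UTC: 09:05–09:20, 09:35–10:20, 10:25–14:00.
Tomás ∩ Pablo: 09:50–10:20, 10:25–14:00.
Common window lengths: 30, 215 min; longest is 215.

215 minutes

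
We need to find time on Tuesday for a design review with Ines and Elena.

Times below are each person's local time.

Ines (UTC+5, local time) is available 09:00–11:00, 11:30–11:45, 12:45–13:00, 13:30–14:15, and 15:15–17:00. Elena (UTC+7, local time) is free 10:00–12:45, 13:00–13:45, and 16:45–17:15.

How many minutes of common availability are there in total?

120 minutes

Ines → UTC: 04:00–06:00, 06:30–06:45, 07:45–08:00, 08:30–09:15, 10:15–12:00.
Elena → UTC: 03:00–05:45, 06:00–06:45, 09:45–10:15.
Ines ∩ Elena: 04:00–05:45, 06:30–06:45.
Total common minutes: 105 + 15 = 120.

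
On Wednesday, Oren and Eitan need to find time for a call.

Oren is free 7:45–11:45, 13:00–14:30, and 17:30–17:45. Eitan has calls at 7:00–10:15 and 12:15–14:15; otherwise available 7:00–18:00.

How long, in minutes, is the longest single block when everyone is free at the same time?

Eitan free within 07:00–18:00: 10:15–12:15, 14:15–18:00.
Oren ∩ Eitan: 10:15–11:45, 14:15–14:30, 17:30–17:45.
Common window lengths: 90, 15, 15 min; longest is 90.

90 minutes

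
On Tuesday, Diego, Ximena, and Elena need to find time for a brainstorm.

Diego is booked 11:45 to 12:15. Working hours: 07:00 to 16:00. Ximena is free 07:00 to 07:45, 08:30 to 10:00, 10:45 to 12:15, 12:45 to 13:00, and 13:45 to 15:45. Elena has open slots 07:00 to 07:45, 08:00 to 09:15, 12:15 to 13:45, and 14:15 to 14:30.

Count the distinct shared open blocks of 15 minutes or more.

4

Diego free within 07:00–16:00: 07:00–11:45, 12:15–16:00.
Diego ∩ Ximena: 07:00–07:45, 08:30–10:00, 10:45–11:45, 12:45–13:00, 13:45–15:45.
Diego ∩ Ximena ∩ Elena: 07:00–07:45, 08:30–09:15, 12:45–13:00, 14:15–14:30.
Windows ≥ 15 min: 07:00–07:45, 08:30–09:15, 12:45–13:00, 14:15–14:30.
That's 4 windows.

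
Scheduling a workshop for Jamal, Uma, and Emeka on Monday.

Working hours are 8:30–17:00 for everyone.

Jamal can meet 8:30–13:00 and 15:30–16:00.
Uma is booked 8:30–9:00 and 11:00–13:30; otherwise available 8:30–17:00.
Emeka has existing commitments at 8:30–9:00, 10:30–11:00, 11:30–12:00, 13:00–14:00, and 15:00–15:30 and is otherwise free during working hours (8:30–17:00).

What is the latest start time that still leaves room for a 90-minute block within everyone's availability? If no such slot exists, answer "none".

Uma free within 08:30–17:00: 09:00–11:00, 13:30–17:00.
Emeka free within 08:30–17:00: 09:00–10:30, 11:00–11:30, 12:00–13:00, 14:00–15:00, 15:30–17:00.
Jamal ∩ Uma: 09:00–11:00, 15:30–16:00.
Jamal ∩ Uma ∩ Emeka: 09:00–10:30, 15:30–16:00.
Windows ≥ 90 min: 09:00–10:30.
Latest start in the last window 09:00–10:30 is 10:30 − 90 min = 09:00.

09:00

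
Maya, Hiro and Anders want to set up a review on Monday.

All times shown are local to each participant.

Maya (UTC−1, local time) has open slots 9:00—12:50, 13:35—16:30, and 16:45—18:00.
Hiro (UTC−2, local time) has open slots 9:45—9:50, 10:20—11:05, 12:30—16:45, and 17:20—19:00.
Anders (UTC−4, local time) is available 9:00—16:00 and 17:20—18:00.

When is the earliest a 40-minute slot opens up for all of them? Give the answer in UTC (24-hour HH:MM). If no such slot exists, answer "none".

Maya → UTC: 10:00–13:50, 14:35–17:30, 17:45–19:00.
Hiro → UTC: 11:45–11:50, 12:20–13:05, 14:30–18:45, 19:20–21:00.
Anders → UTC: 13:00–20:00, 21:20–22:00.
Maya ∩ Hiro: 11:45–11:50, 12:20–13:05, 14:35–17:30, 17:45–18:45.
Maya ∩ Hiro ∩ Anders: 13:00–13:05, 14:35–17:30, 17:45–18:45.
Windows ≥ 40 min: 14:35–17:30, 17:45–18:45.
Earliest such window starts at 14:35.

14:35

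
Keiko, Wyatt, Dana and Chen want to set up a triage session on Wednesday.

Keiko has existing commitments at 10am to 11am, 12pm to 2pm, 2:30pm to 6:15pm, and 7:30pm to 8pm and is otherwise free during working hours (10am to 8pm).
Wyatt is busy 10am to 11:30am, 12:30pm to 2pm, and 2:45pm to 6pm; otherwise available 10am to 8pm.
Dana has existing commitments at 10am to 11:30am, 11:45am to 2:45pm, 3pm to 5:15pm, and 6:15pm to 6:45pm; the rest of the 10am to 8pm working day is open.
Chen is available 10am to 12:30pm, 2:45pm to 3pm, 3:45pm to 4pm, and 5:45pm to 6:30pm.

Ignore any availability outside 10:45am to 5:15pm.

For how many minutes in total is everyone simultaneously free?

Keiko free within 10:00–20:00: 11:00–12:00, 14:00–14:30, 18:15–19:30.
Wyatt free within 10:00–20:00: 11:30–12:30, 14:00–14:45, 18:00–20:00.
Dana free within 10:00–20:00: 11:30–11:45, 14:45–15:00, 17:15–18:15, 18:45–20:00.
Keiko ∩ Wyatt: 11:30–12:00, 14:00–14:30, 18:15–19:30.
Keiko ∩ Wyatt ∩ Dana: 11:30–11:45, 18:45–19:30.
Keiko ∩ Wyatt ∩ Dana ∩ Chen: 11:30–11:45.
Restricted to 10:45–17:15: 11:30–11:45.
Total common minutes: 15.

15 minutes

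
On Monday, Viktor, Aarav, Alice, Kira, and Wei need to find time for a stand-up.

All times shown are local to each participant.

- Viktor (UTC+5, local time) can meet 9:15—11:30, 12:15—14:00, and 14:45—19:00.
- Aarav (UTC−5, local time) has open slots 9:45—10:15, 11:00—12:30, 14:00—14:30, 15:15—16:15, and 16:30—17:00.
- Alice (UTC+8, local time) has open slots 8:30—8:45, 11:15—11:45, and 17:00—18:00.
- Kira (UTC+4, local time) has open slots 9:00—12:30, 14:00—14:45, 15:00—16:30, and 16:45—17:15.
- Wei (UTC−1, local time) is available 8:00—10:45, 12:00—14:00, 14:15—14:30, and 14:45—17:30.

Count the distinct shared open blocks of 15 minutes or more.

Viktor → UTC: 04:15–06:30, 07:15–09:00, 09:45–14:00.
Aarav → UTC: 14:45–15:15, 16:00–17:30, 19:00–19:30, 20:15–21:15, 21:30–22:00.
Alice → UTC: 00:30–00:45, 03:15–03:45, 09:00–10:00.
Kira → UTC: 05:00–08:30, 10:00–10:45, 11:00–12:30, 12:45–13:15.
Wei → UTC: 09:00–11:45, 13:00–15:00, 15:15–15:30, 15:45–18:30.
Viktor ∩ Aarav: (none).
Viktor ∩ Aarav ∩ Alice: (none).
Viktor ∩ Aarav ∩ Alice ∩ Kira: (none).
Viktor ∩ Aarav ∩ Alice ∩ Kira ∩ Wei: (none).
Windows ≥ 15 min: (none).
That's 0 windows.

0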